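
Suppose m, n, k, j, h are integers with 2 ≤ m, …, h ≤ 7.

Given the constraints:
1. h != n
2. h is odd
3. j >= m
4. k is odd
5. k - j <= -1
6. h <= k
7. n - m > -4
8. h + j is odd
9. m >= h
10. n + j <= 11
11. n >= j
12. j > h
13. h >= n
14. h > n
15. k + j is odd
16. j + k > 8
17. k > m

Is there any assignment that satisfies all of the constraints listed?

Unsatisfiable

Constraints 5, 9, 11, 14, and 17 give m < k, k < j, j ≤ n, n < h, h ≤ m. Chaining: m < k < j ≤ n < h ≤ m, which forces m < m — impossible.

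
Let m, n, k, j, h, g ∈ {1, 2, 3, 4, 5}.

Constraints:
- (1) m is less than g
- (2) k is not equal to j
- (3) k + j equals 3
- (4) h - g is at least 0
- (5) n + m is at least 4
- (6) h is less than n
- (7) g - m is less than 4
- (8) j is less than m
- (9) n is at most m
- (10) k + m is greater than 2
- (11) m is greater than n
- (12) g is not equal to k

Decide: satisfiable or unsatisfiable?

Unsatisfiable

Constraints 1, 4, 6, and 11 give m < g, g ≤ h, h < n, n < m. Chaining: m < g ≤ h < n < m, which forces m < m — impossible.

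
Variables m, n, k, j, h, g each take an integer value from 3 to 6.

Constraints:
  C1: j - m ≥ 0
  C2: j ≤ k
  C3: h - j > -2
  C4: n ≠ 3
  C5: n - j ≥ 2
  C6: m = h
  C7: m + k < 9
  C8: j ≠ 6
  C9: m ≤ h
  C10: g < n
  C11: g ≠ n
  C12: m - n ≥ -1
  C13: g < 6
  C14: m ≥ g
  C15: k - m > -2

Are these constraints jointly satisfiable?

Constraints 1, 5, and 12 give j − m ≥ 0, m − n ≥ -1, n − j ≥ 2.
Adding all 3 inequalities: the left sides telescope to 0, and the right sides sum to 0 + (-1) + 2 = 1. So 0 ≥ 1, which is false.

Unsatisfiable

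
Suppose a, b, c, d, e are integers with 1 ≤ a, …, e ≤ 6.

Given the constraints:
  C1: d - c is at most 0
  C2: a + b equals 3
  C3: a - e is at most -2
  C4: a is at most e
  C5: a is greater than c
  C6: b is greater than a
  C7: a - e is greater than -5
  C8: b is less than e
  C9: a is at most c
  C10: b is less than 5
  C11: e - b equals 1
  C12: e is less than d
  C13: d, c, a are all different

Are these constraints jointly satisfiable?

Unsatisfiable

Constraints 1, 5, 6, 8, and 12 give e < d, d ≤ c, c < a, a < b, b < e. Chaining: e < d ≤ c < a < b < e, which forces e < e — impossible.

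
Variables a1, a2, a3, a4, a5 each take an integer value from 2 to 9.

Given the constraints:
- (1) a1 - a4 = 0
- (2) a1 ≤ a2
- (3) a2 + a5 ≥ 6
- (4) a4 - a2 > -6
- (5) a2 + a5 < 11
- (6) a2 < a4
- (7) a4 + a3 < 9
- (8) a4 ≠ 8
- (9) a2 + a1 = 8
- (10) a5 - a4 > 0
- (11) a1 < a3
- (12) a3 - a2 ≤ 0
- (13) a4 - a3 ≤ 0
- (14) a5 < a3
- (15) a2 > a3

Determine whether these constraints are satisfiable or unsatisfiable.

Unsatisfiable

Constraints 6, 10, 12, and 14 give a5 < a3, a3 ≤ a2, a2 < a4, a4 < a5. Chaining: a5 < a3 ≤ a2 < a4 < a5, which forces a5 < a5 — impossible.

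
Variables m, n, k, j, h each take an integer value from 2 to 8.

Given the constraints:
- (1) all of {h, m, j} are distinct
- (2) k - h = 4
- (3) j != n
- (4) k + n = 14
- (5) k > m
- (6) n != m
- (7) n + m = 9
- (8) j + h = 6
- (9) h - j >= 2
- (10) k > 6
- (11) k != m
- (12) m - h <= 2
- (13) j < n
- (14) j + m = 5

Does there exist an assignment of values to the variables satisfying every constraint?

The assignment m = 3, n = 6, k = 8, j = 2, h = 4 works:
  constraint 2 holds since k - h = 4.
  constraint 4 holds since k + n = 14.
  constraint 7 holds since n + m = 9.
The rest check out directly.

Satisfiable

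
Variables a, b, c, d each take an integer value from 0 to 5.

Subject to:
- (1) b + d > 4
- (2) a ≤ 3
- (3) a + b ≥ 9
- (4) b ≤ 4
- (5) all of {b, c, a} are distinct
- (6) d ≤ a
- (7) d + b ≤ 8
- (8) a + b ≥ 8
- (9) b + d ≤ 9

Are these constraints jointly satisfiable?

From constraint 2: a ≤ 3. From constraint 4: b ≤ 4. Hence a + b ≤ 7. But constraint 3 requires a + b ≥ 9, and 9 > 7. Contradiction.

Unsatisfiable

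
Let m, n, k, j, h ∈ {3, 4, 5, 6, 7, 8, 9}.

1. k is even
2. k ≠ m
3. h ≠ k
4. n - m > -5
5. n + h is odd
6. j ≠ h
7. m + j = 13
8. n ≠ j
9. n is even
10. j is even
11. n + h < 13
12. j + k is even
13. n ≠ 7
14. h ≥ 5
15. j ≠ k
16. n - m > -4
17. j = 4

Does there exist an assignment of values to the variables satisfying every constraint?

Satisfiable

Setting (m, n, k, j, h) = (9, 6, 6, 4, 5) satisfies everything: constraint 4: n - m = -3; constraint 7: m + j = 13; constraint 11: n + h = 11, and the others follow.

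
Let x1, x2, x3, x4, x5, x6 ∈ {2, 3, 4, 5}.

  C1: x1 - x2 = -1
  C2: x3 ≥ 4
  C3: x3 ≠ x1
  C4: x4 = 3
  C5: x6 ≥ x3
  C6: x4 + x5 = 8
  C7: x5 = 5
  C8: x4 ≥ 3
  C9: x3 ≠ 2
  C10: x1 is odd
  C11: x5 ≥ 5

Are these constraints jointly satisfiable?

Satisfiable

The assignment x1 = 3, x2 = 4, x3 = 4, x4 = 3, x5 = 5, x6 = 4 works:
  constraint 1 holds since x1 - x2 = -1.
  constraint 6 holds since x4 + x5 = 8.
The rest check out directly.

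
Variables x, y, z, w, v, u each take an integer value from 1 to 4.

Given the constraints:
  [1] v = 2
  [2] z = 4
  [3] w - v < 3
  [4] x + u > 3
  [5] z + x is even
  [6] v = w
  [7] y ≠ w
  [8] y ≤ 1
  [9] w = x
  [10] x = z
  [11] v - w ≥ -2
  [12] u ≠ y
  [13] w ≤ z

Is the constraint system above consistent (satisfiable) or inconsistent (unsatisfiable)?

Unsatisfiable

Constraint 1 fixes v = 2 and constraint 2 fixes z = 4. Constraints 6, 9, and 10 give v = w = x = z, so v = z. But 2 ≠ 4 — contradiction.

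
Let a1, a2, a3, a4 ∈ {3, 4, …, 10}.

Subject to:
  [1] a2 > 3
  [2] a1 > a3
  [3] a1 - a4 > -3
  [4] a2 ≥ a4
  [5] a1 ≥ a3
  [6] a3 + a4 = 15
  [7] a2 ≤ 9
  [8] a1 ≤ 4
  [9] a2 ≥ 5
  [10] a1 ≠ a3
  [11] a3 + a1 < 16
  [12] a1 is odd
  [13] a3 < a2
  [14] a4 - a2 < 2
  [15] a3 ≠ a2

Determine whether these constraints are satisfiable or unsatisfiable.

From constraints 5 and 8: a3 ≤ a1 ≤ 4. From constraints 4 and 7: a4 ≤ a2 ≤ 9. Hence a3 + a4 ≤ 13. But constraint 6 requires a3 + a4 = 15, and 15 > 13. Contradiction.

Unsatisfiable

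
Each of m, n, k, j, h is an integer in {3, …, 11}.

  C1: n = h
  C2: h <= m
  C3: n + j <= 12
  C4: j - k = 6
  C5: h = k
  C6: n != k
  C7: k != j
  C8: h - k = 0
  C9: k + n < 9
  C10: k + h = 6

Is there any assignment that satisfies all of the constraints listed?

Unsatisfiable

From constraints 1 and 5, n = h = k, so n = k. But constraint 6 says n ≠ k. Contradiction.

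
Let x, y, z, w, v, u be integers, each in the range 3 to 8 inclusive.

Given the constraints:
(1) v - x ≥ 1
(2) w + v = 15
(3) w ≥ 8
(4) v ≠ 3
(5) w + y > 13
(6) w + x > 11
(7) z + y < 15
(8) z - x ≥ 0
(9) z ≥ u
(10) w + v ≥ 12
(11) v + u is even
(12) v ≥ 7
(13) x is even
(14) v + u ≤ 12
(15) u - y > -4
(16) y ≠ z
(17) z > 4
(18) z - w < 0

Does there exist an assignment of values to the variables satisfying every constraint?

Satisfiable

One satisfying assignment is x = 4, y = 8, z = 5, w = 8, v = 7, u = 5.
For the less obvious constraints — constraint 1: v - x = 3; constraint 2: w + v = 15; constraint 5: w + y = 16 — and the others hold by inspection.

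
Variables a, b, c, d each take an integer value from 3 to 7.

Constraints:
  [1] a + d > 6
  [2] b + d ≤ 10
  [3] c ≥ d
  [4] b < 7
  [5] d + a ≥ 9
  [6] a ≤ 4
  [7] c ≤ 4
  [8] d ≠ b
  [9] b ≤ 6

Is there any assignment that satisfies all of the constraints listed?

From constraints 3 and 7: d ≤ c ≤ 4. From constraint 6: a ≤ 4. Hence d + a ≤ 8. But constraint 5 requires d + a ≥ 9, and 9 > 8. Contradiction.

Unsatisfiable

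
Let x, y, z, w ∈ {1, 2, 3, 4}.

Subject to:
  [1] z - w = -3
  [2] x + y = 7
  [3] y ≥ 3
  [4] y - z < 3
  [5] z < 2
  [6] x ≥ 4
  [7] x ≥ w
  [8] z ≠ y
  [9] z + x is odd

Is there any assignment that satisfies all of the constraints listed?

Satisfiable

The assignment x = 4, y = 3, z = 1, w = 4 works:
  constraint 1 holds since z - w = -3.
  constraint 2 holds since x + y = 7.
  constraint 4 holds since y - z = 2.
The rest check out directly.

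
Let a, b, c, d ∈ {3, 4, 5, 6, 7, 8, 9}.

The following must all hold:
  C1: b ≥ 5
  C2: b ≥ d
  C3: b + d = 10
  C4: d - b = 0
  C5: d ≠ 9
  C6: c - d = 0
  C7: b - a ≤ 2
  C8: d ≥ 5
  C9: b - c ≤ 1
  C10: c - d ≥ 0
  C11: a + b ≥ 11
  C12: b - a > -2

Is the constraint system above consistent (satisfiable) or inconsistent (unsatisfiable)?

Try a = 6, b = 5, c = 5, d = 5.
Check constraint 3: b + d = 10; constraint 4: d - b = 0. The remaining constraints are straightforward to verify.

Satisfiable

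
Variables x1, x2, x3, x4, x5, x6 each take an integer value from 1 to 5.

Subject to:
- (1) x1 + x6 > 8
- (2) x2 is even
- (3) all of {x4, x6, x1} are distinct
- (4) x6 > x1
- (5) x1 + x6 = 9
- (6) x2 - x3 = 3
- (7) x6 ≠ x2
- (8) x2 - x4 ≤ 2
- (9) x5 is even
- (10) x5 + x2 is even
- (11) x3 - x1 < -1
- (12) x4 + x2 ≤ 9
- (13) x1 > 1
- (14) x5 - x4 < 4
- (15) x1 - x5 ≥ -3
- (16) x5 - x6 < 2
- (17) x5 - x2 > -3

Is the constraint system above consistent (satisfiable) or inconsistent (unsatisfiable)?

Satisfiable

One satisfying assignment is x1 = 4, x2 = 4, x3 = 1, x4 = 3, x5 = 4, x6 = 5.
For the less obvious constraints — constraint 1: x1 + x6 = 9; constraint 5: x1 + x6 = 9; constraint 6: x2 - x3 = 3 — and the others hold by inspection.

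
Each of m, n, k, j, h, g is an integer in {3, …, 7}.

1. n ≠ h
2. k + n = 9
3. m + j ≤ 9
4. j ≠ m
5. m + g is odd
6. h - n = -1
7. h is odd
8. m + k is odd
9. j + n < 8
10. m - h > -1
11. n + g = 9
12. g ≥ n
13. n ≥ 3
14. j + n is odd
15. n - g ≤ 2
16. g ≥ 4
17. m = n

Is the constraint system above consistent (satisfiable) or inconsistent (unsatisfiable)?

Satisfiable

Take m = 4, n = 4, k = 5, j = 3, h = 3, g = 5. Then constraint 2: k + n = 9; constraint 3: m + j = 7, and every other listed constraint is also met.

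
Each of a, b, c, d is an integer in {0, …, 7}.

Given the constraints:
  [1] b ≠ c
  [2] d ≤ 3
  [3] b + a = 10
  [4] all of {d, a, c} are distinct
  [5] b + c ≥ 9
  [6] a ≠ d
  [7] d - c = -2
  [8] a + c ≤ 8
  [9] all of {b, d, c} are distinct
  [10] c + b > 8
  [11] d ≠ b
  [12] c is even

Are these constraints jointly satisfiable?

Satisfiable

Setting (a, b, c, d) = (3, 7, 2, 0) satisfies everything: constraint 3: b + a = 10; constraint 5: b + c = 9; constraint 7: d - c = -2, and the others follow.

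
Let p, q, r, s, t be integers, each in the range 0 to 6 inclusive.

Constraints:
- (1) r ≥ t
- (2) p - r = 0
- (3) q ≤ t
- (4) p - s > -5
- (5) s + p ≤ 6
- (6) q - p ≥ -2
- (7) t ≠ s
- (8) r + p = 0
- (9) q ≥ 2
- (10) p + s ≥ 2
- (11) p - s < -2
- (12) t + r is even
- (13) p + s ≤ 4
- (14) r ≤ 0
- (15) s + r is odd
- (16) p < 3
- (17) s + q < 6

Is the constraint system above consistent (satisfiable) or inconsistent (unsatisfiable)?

Unsatisfiable

From constraints 3 and 9: t ≥ q and q ≥ 2, so t ≥ 2. From constraints 1 and 14: t ≤ r and r ≤ 0, so t ≤ 0. But 0 < 2, so no value of t works.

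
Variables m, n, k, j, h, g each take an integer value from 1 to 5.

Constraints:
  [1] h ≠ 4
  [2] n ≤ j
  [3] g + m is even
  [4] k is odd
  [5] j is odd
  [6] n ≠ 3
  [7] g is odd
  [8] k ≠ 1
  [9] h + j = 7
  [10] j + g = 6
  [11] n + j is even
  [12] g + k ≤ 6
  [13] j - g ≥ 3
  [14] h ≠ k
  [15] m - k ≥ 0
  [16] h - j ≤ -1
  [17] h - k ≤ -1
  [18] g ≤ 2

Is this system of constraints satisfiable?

Satisfiable

Try m = 3, n = 1, k = 3, j = 5, h = 2, g = 1.
Check constraint 9: h + j = 7; constraint 10: j + g = 6; constraint 12: g + k = 4. The remaining constraints are straightforward to verify.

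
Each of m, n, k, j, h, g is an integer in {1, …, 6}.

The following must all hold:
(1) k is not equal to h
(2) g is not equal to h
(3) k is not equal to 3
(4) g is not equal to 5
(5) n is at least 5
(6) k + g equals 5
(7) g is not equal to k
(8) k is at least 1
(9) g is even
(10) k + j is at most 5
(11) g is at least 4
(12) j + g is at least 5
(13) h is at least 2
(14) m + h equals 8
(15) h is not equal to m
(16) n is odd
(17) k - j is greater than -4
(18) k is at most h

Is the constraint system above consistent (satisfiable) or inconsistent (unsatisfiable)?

Satisfiable

Take m = 3, n = 5, k = 1, j = 3, h = 5, g = 4. Then constraint 6: k + g = 5; constraint 10: k + j = 4; constraint 12: j + g = 7, and every other listed constraint is also met.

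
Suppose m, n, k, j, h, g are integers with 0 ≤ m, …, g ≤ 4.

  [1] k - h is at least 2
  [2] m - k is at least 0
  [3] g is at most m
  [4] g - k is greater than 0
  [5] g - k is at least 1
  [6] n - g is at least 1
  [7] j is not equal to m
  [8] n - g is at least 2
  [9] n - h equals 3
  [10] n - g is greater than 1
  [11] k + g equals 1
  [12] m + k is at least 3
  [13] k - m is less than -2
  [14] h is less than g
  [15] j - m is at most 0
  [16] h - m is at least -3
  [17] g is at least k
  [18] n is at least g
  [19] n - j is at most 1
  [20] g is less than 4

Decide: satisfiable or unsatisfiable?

Constraints 1, 5, 8, 15, 16, and 19 give h − m ≥ -3, m − j ≥ 0, j − n ≥ -1, n − g ≥ 2, g − k ≥ 1, k − h ≥ 2.
Adding all 6 inequalities: the left sides telescope to 0, and the right sides sum to (-3) + 0 + (-1) + 2 + 1 + 2 = 1. So 0 ≥ 1, which is false.

Unsatisfiable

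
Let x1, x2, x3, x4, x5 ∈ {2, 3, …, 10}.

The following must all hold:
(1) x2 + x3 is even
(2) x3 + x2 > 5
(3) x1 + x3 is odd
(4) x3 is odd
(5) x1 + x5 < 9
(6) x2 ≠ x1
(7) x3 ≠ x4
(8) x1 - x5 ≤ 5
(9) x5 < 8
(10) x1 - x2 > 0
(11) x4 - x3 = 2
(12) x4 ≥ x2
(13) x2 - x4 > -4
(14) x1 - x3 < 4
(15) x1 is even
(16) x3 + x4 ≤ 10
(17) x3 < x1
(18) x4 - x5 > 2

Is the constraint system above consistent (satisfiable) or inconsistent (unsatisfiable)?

One satisfying assignment is x1 = 6, x2 = 3, x3 = 3, x4 = 5, x5 = 2.
For the less obvious constraints — constraint 2: x3 + x2 = 6; constraint 5: x1 + x5 = 8; constraint 8: x1 - x5 = 4 — and the others hold by inspection.

Satisfiable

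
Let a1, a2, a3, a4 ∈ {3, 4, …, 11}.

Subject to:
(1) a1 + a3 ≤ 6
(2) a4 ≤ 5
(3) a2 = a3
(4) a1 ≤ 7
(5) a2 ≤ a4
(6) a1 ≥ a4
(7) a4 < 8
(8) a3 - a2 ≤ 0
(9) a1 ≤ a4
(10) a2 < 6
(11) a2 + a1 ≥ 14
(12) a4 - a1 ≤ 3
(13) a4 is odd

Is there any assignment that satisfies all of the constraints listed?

From constraints 2 and 5: a2 ≤ a4 ≤ 5. From constraint 4: a1 ≤ 7. Hence a2 + a1 ≤ 12. But constraint 11 requires a2 + a1 ≥ 14, and 14 > 12. Contradiction.

Unsatisfiable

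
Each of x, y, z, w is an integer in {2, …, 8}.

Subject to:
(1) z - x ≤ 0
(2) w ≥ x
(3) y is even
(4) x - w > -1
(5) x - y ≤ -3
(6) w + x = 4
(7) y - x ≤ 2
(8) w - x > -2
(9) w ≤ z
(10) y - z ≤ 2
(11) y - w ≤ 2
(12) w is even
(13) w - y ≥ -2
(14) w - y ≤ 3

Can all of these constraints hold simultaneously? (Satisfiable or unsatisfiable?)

Constraints 1, 5, and 10 give z − y ≥ -2, y − x ≥ 3, x − z ≥ 0.
Adding all 3 inequalities: the left sides telescope to 0, and the right sides sum to (-2) + 3 + 0 = 1. So 0 ≥ 1, which is false.

Unsatisfiable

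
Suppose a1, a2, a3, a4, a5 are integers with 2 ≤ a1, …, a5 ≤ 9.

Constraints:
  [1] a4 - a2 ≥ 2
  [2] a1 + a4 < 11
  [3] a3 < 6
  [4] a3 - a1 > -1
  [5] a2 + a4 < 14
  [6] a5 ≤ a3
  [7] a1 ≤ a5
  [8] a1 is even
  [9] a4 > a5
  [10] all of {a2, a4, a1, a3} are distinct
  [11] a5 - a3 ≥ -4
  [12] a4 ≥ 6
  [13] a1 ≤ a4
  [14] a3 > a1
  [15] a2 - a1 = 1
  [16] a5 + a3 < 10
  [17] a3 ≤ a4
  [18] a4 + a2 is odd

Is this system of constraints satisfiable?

Take a1 = 2, a2 = 3, a3 = 4, a4 = 8, a5 = 3. Then constraint 1: a4 - a2 = 5; constraint 2: a1 + a4 = 10, and every other listed constraint is also met.

Satisfiable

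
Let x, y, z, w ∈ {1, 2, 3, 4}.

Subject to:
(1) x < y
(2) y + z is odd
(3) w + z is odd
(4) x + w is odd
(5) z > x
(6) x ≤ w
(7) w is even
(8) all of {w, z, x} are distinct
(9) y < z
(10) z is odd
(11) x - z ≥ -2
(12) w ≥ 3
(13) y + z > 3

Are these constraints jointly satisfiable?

One satisfying assignment is x = 1, y = 2, z = 3, w = 4.
For the less obvious constraints — constraint 11: x - z = -2; constraint 13: y + z = 5 — and the others hold by inspection.

Satisfiable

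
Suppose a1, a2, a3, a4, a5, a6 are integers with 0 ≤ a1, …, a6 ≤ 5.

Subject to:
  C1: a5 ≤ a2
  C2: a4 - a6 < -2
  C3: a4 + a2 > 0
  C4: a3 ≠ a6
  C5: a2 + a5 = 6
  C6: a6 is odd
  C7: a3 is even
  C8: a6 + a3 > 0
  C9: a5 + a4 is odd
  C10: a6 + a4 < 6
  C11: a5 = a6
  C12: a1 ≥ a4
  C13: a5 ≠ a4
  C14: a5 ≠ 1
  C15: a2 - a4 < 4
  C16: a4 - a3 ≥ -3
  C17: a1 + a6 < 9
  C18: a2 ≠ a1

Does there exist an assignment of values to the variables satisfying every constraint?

Satisfiable

Take a1 = 5, a2 = 3, a3 = 0, a4 = 0, a5 = 3, a6 = 3. Then constraint 2: a4 - a6 = -3; constraint 3: a4 + a2 = 3; constraint 5: a2 + a5 = 6, and every other listed constraint is also met.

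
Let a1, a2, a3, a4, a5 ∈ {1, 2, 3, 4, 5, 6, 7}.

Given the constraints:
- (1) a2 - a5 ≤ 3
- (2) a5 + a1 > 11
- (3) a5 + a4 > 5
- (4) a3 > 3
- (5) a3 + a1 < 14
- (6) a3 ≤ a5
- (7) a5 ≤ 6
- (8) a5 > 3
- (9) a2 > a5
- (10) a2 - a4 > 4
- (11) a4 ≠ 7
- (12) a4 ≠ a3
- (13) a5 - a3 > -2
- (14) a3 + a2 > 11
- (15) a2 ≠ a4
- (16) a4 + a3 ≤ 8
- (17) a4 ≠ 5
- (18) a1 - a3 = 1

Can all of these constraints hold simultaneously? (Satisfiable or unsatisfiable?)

The assignment a1 = 6, a2 = 7, a3 = 5, a4 = 1, a5 = 6 works:
  constraint 1 holds since a2 - a5 = 1.
  constraint 2 holds since a5 + a1 = 12.
  constraint 3 holds since a5 + a4 = 7.
The rest check out directly.

Satisfiable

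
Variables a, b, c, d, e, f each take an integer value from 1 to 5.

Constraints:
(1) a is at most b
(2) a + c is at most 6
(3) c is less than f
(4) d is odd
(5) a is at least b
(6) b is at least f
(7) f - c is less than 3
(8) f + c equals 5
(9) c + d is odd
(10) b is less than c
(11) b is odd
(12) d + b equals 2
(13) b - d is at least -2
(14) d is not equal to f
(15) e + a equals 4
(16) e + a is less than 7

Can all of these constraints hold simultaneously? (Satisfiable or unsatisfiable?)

Constraints 3, 6, and 10 give f ≤ b, b < c, c < f. Chaining: f ≤ b < c < f, which forces f < f — impossible.

Unsatisfiable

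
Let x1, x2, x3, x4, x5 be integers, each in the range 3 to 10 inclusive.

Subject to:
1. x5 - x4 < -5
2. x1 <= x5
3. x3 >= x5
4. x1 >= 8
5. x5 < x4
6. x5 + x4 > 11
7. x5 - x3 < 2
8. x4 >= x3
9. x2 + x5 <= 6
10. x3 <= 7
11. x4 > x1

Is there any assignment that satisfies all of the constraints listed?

From constraints 2 and 4: x5 ≥ x1 and x1 ≥ 8, so x5 ≥ 8. From constraints 3 and 10: x5 ≤ x3 and x3 ≤ 7, so x5 ≤ 7. But 7 < 8, so no value of x5 works.

Unsatisfiable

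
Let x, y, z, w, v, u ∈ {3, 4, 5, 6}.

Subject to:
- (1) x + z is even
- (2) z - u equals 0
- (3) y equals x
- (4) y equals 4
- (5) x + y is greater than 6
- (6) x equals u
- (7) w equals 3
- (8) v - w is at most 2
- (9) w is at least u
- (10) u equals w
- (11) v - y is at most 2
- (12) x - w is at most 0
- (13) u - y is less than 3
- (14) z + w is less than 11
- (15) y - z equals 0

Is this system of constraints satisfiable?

Unsatisfiable

Constraint 4 fixes y = 4 and constraint 7 fixes w = 3. Constraints 3, 6, and 10 give y = x = u = w, so y = w. But 4 ≠ 3 — contradiction.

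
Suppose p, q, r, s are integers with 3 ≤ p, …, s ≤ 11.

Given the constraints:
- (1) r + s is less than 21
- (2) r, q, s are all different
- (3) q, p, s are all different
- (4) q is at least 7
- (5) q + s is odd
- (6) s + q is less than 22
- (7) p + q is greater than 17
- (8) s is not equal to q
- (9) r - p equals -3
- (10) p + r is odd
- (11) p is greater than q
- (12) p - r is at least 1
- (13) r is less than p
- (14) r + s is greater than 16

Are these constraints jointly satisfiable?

Satisfiable

Try p = 10, q = 8, r = 7, s = 11.
Check constraint 1: r + s = 18; constraint 6: s + q = 19; constraint 7: p + q = 18. The remaining constraints are straightforward to verify.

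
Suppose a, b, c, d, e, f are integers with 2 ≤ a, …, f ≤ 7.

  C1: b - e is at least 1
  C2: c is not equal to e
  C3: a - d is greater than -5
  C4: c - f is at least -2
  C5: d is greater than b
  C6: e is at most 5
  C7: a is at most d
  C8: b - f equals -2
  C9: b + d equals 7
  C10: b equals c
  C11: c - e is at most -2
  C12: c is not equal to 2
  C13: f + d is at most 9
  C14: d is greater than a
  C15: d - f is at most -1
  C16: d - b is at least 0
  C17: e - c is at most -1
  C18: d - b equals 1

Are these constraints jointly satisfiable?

Constraints 1, 4, 11, 15, and 16 give e − c ≥ 2, c − f ≥ -2, f − d ≥ 1, d − b ≥ 0, b − e ≥ 1.
Adding all 5 inequalities: the left sides telescope to 0, and the right sides sum to 2 + (-2) + 1 + 0 + 1 = 2. So 0 ≥ 2, which is false.

Unsatisfiable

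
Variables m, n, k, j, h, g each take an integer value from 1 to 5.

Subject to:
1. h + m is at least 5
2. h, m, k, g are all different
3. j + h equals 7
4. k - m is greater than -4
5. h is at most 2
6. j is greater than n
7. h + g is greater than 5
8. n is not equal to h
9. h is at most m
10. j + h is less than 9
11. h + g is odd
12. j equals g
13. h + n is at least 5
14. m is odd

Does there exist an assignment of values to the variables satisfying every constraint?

Try m = 3, n = 3, k = 1, j = 5, h = 2, g = 5.
Check constraint 1: h + m = 5; constraint 3: j + h = 7; constraint 4: k - m = -2. The remaining constraints are straightforward to verify.

Satisfiable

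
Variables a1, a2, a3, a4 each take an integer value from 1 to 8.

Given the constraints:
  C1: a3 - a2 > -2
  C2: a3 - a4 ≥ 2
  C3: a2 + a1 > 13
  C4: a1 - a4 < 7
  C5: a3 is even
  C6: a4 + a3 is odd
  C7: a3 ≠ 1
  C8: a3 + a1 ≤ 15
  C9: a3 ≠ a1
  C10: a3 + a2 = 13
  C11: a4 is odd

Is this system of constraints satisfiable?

Satisfiable

Setting (a1, a2, a3, a4) = (8, 7, 6, 3) satisfies everything: constraint 1: a3 - a2 = -1; constraint 2: a3 - a4 = 3, and the others follow.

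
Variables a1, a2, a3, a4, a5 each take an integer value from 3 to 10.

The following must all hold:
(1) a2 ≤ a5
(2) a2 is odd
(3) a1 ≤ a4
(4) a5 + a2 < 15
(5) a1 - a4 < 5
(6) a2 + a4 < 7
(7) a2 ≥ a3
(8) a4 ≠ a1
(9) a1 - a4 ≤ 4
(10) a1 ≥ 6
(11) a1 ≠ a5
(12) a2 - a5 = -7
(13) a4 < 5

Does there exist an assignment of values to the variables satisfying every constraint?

Unsatisfiable

From constraints 3 and 10: a4 ≥ a1 and a1 ≥ 6, so a4 ≥ 6. From constraint 13: a4 ≤ 4. But 4 < 6, so no value of a4 works.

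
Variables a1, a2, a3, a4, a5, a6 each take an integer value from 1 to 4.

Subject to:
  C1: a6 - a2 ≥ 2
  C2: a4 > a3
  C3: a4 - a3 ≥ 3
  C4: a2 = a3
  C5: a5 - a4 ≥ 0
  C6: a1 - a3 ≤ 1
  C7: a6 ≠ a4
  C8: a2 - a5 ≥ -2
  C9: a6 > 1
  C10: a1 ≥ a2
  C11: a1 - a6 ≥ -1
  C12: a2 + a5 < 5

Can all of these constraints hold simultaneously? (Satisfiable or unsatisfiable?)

Unsatisfiable

Constraints 1, 3, 5, 6, 8, and 11 give a3 − a1 ≥ -1, a1 − a6 ≥ -1, a6 − a2 ≥ 2, a2 − a5 ≥ -2, a5 − a4 ≥ 0, a4 − a3 ≥ 3.
Adding all 6 inequalities: the left sides telescope to 0, and the right sides sum to (-1) + (-1) + 2 + (-2) + 0 + 3 = 1. So 0 ≥ 1, which is false.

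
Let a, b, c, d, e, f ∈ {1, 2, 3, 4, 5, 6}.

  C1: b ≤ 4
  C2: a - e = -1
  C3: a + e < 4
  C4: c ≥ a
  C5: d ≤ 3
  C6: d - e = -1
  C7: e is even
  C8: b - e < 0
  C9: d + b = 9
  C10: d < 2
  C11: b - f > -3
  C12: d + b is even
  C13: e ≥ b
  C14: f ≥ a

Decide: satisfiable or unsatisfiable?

From constraint 5: d ≤ 3. From constraint 1: b ≤ 4. Hence d + b ≤ 7. But constraint 9 requires d + b = 9, and 9 > 7. Contradiction.

Unsatisfiable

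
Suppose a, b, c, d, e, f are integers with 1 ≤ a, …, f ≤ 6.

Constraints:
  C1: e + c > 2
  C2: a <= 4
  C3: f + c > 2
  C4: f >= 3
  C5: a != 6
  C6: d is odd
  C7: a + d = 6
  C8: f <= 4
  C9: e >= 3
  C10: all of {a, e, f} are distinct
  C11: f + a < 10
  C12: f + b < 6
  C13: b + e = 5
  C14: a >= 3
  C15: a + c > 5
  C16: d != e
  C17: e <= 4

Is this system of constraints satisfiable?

Constraints 2, 4, 8, 9, 14, and 17 confine each of a, e, f to the 2 values {3, 4}.
Constraint 10 requires all 3 of them to be distinct, but only 2 values are available — impossible by the pigeonhole principle.

Unsatisfiable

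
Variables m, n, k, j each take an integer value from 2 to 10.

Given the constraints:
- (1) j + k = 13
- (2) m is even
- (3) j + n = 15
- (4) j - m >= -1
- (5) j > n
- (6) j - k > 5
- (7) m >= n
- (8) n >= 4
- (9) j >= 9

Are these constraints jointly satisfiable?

Satisfiable

Take m = 10, n = 5, k = 3, j = 10. Then constraint 1: j + k = 13; constraint 3: j + n = 15, and every other listed constraint is also met.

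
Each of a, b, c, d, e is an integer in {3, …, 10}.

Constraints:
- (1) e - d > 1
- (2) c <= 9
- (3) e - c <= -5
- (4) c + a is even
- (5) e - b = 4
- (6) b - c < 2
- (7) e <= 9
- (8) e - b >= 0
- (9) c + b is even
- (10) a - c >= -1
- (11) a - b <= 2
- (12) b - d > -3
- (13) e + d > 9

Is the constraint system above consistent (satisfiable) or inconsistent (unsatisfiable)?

Constraints 3, 8, 10, and 11 give c − e ≥ 5, e − b ≥ 0, b − a ≥ -2, a − c ≥ -1.
Adding all 4 inequalities: the left sides telescope to 0, and the right sides sum to 5 + 0 + (-2) + (-1) = 2. So 0 ≥ 2, which is false.

Unsatisfiable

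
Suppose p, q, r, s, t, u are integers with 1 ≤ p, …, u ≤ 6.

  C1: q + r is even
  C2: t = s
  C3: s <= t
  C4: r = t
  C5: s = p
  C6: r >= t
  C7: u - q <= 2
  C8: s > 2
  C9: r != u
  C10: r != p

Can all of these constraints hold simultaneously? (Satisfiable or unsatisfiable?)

From constraints 2, 4, and 5, r = t = s = p, so r = p. But constraint 10 says r ≠ p. Contradiction.

Unsatisfiable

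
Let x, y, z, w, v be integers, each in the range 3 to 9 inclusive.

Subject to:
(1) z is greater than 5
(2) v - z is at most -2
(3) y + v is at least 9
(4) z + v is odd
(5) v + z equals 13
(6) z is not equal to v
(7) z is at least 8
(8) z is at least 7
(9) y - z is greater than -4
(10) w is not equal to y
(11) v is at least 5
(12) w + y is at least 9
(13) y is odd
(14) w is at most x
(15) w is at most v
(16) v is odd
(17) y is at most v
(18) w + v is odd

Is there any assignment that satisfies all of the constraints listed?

Try x = 8, y = 5, z = 8, w = 4, v = 5.
Check constraint 2: v - z = -3; constraint 3: y + v = 10; constraint 5: v + z = 13. The remaining constraints are straightforward to verify.

Satisfiable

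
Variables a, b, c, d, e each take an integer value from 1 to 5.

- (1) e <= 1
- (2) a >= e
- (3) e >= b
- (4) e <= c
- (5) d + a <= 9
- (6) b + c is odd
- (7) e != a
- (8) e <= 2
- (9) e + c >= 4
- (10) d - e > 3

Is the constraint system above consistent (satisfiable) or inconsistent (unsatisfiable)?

Satisfiable

Setting (a, b, c, d, e) = (4, 1, 4, 5, 1) satisfies everything: constraint 5: d + a = 9; constraint 9: e + c = 5, and the others follow.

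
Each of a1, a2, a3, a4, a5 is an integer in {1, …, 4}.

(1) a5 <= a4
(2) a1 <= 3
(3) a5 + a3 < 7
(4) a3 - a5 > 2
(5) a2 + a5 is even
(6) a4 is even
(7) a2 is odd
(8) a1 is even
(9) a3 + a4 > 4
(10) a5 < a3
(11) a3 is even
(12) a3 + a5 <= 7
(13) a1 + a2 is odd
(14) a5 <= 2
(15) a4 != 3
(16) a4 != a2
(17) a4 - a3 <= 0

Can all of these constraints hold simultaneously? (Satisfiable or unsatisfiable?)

One satisfying assignment is a1 = 2, a2 = 3, a3 = 4, a4 = 2, a5 = 1.
For the less obvious constraints — constraint 3: a5 + a3 = 5; constraint 4: a3 - a5 = 3; constraint 9: a3 + a4 = 6 — and the others hold by inspection.

Satisfiable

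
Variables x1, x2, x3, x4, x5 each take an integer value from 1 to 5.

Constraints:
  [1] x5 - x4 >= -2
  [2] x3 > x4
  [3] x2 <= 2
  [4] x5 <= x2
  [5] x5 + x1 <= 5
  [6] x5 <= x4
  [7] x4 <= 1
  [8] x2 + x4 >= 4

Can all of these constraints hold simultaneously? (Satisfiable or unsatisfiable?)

From constraint 3: x2 ≤ 2. From constraint 7: x4 ≤ 1. Hence x2 + x4 ≤ 3. But constraint 8 requires x2 + x4 ≥ 4, and 4 > 3. Contradiction.

Unsatisfiable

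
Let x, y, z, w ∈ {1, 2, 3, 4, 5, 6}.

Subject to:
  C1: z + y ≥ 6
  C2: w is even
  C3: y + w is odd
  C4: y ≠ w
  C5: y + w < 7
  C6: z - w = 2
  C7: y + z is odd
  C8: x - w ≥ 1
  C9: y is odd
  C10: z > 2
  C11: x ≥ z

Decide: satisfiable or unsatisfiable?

Satisfiable

The assignment x = 4, y = 3, z = 4, w = 2 works:
  constraint 1 holds since z + y = 7.
  constraint 5 holds since y + w = 5.
The rest check out directly.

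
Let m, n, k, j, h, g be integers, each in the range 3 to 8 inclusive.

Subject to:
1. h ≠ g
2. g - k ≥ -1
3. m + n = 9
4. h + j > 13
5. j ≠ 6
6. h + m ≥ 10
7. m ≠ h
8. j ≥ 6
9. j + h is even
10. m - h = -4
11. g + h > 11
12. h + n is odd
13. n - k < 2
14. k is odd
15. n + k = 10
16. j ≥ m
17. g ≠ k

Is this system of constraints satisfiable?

The assignment m = 4, n = 5, k = 5, j = 8, h = 8, g = 6 works:
  constraint 2 holds since g - k = 1.
  constraint 3 holds since m + n = 9.
The rest check out directly.

Satisfiable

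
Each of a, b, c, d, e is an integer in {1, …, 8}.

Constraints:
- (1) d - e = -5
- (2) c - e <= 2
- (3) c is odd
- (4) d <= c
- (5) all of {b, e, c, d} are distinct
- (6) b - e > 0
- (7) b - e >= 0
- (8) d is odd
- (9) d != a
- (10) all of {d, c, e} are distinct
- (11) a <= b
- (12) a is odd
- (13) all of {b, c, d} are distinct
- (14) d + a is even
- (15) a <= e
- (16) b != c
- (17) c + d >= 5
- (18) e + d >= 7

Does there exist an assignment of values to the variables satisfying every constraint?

Satisfiable

Try a = 5, b = 8, c = 5, d = 1, e = 6.
Check constraint 1: d - e = -5; constraint 2: c - e = -1; constraint 6: b - e = 2. The remaining constraints are straightforward to verify.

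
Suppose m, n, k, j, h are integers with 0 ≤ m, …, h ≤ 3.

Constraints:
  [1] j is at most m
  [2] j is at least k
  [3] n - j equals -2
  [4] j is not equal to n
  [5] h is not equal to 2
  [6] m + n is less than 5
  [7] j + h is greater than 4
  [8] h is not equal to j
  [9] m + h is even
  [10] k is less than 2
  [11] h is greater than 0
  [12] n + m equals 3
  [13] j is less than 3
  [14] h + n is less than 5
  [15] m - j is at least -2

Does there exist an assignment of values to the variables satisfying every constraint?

Take m = 3, n = 0, k = 0, j = 2, h = 3. Then constraint 3: n - j = -2; constraint 6: m + n = 3, and every other listed constraint is also met.

Satisfiable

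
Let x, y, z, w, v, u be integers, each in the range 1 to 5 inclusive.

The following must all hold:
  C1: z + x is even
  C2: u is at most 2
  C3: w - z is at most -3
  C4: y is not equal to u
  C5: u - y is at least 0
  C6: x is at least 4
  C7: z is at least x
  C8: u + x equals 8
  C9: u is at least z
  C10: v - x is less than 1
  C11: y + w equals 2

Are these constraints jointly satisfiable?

Unsatisfiable

From constraints 6 and 7: z ≥ x and x ≥ 4, so z ≥ 4. From constraints 2 and 9: z ≤ u and u ≤ 2, so z ≤ 2. But 2 < 4, so no value of z works.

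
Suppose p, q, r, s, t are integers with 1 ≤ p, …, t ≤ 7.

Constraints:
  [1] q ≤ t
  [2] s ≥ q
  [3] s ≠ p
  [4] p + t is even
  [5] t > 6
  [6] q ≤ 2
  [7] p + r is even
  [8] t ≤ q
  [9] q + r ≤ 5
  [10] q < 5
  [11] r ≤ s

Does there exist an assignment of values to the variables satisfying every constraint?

From constraint 5: t ≥ 7. From constraints 6 and 8: t ≤ q and q ≤ 2, so t ≤ 2. But 2 < 7, so no value of t works.

Unsatisfiable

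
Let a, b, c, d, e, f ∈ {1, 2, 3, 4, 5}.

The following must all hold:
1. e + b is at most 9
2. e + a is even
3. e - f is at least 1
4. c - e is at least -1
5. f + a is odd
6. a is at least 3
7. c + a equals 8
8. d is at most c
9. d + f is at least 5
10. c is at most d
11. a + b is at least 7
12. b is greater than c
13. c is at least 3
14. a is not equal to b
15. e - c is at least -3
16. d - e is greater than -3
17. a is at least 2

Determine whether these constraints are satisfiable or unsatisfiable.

The assignment a = 4, b = 5, c = 4, d = 4, e = 4, f = 1 works:
  constraint 1 holds since e + b = 9.
  constraint 3 holds since e - f = 3.
The rest check out directly.

Satisfiable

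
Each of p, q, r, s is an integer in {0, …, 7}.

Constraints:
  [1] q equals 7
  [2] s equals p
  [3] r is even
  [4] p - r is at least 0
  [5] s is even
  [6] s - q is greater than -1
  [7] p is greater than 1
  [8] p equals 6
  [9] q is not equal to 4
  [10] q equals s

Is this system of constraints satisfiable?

Unsatisfiable

Constraint 1 fixes q = 7 and constraint 8 fixes p = 6. Constraints 2 and 10 give q = s = p, so q = p. But 7 ≠ 6 — contradiction.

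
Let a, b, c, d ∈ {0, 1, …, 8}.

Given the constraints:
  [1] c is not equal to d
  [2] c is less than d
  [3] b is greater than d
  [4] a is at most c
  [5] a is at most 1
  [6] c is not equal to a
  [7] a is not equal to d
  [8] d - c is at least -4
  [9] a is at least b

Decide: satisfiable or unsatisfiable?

Unsatisfiable

Constraints 2, 3, 4, and 9 give d < b, b ≤ a, a ≤ c, c < d. Chaining: d < b ≤ a ≤ c < d, which forces d < d — impossible.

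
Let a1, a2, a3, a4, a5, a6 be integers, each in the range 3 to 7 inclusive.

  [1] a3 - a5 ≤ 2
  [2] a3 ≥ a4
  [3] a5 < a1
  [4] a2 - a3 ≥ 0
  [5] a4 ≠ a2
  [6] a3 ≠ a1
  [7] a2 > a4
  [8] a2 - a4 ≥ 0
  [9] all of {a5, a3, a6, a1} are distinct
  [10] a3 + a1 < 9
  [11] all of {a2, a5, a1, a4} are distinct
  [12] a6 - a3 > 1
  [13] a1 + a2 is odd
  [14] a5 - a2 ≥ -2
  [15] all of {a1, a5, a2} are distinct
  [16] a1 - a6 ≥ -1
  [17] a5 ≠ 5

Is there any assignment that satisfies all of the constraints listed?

Satisfiable

Try a1 = 5, a2 = 6, a3 = 3, a4 = 3, a5 = 4, a6 = 6.
Check constraint 1: a3 - a5 = -1; constraint 4: a2 - a3 = 3. The remaining constraints are straightforward to verify.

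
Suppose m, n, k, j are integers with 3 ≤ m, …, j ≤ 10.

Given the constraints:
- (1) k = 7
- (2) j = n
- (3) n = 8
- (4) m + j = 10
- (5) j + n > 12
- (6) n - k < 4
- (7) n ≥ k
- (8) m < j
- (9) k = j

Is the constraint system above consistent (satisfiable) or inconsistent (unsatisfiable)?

Constraint 1 fixes k = 7 and constraint 3 fixes n = 8. Constraints 2 and 9 give k = j = n, so k = n. But 7 ≠ 8 — contradiction.

Unsatisfiable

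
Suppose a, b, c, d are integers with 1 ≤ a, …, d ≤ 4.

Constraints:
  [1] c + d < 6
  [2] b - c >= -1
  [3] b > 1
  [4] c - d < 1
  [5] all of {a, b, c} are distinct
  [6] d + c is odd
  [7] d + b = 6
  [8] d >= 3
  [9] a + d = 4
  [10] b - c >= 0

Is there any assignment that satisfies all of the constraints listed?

Take a = 1, b = 3, c = 2, d = 3. Then constraint 1: c + d = 5; constraint 2: b - c = 1, and every other listed constraint is also met.

Satisfiable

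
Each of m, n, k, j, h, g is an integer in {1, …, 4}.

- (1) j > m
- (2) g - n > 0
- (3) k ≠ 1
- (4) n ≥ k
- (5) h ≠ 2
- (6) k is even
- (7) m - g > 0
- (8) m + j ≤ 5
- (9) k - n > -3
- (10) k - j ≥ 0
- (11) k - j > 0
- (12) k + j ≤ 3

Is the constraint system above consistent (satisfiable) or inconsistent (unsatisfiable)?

Unsatisfiable

Constraints 1, 2, 4, 7, and 11 give n < g, g < m, m < j, j < k, k ≤ n. Chaining: n < g < m < j < k ≤ n, which forces n < n — impossible.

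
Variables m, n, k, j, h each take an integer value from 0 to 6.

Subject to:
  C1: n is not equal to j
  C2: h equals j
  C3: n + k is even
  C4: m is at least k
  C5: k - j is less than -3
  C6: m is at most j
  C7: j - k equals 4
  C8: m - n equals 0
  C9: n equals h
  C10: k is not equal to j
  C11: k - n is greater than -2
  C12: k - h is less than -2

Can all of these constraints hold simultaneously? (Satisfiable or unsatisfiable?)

Unsatisfiable

From constraints 2 and 9, n = h = j, so n = j. But constraint 1 says n ≠ j. Contradiction.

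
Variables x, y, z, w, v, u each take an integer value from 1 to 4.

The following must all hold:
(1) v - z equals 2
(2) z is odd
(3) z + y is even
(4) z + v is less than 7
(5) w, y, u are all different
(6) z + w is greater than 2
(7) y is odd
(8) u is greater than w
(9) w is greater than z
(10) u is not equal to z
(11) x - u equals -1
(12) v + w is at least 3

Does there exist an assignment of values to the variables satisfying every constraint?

Try x = 3, y = 1, z = 1, w = 2, v = 3, u = 4.
Check constraint 1: v - z = 2; constraint 4: z + v = 4; constraint 6: z + w = 3. The remaining constraints are straightforward to verify.

Satisfiable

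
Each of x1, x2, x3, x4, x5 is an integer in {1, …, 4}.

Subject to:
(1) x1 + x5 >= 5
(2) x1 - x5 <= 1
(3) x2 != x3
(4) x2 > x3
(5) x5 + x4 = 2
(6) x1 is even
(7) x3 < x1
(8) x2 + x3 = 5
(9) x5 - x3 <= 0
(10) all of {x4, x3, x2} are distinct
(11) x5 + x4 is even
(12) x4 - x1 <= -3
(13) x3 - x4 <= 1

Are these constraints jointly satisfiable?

Constraints 2, 9, 12, and 13 give x4 − x3 ≥ -1, x3 − x5 ≥ 0, x5 − x1 ≥ -1, x1 − x4 ≥ 3.
Adding all 4 inequalities: the left sides telescope to 0, and the right sides sum to (-1) + 0 + (-1) + 3 = 1. So 0 ≥ 1, which is false.

Unsatisfiable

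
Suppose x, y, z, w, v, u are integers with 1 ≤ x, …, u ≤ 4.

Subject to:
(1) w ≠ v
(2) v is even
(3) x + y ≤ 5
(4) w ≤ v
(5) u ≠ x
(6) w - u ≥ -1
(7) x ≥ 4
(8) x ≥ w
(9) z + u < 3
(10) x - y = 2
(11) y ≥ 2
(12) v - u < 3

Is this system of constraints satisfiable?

Unsatisfiable

From constraint 7: x ≥ 4. From constraint 11: y ≥ 2. Hence x + y ≥ 6. But constraint 3 requires x + y ≤ 5, and 5 < 6. Contradiction.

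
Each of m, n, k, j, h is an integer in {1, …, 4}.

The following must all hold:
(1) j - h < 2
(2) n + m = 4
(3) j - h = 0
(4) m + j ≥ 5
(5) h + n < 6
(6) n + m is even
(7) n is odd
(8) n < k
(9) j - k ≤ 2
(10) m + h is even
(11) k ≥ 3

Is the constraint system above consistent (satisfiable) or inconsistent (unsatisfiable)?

Setting (m, n, k, j, h) = (3, 1, 3, 3, 3) satisfies everything: constraint 1: j - h = 0; constraint 2: n + m = 4; constraint 3: j - h = 0, and the others follow.

Satisfiable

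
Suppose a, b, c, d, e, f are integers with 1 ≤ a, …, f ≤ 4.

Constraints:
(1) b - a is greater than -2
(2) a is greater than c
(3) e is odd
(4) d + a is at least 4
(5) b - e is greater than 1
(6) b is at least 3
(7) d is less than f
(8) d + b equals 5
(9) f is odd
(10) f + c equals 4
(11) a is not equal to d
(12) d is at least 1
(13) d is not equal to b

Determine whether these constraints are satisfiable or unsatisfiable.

Satisfiable

Setting (a, b, c, d, e, f) = (4, 4, 1, 1, 1, 3) satisfies everything: constraint 1: b - a = 0; constraint 4: d + a = 5, and the others follow.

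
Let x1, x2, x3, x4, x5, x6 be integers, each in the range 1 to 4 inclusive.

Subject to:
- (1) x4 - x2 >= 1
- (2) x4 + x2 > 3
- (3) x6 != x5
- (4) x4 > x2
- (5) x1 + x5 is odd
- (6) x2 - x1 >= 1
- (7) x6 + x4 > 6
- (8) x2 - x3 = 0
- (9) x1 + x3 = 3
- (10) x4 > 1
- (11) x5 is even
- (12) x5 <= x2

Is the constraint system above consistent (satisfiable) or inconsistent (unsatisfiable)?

One satisfying assignment is x1 = 1, x2 = 2, x3 = 2, x4 = 4, x5 = 2, x6 = 4.
For the less obvious constraints — constraint 1: x4 - x2 = 2; constraint 2: x4 + x2 = 6; constraint 6: x2 - x1 = 1 — and the others hold by inspection.

Satisfiable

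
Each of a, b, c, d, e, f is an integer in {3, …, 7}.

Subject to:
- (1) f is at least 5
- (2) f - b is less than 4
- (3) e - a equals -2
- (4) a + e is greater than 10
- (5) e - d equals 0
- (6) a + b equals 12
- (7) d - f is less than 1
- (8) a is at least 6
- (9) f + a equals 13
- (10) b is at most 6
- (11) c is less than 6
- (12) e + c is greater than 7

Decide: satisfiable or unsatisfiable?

Satisfiable

Take a = 7, b = 5, c = 5, d = 5, e = 5, f = 6. Then constraint 2: f - b = 1; constraint 3: e - a = -2; constraint 4: a + e = 12, and every other listed constraint is also met.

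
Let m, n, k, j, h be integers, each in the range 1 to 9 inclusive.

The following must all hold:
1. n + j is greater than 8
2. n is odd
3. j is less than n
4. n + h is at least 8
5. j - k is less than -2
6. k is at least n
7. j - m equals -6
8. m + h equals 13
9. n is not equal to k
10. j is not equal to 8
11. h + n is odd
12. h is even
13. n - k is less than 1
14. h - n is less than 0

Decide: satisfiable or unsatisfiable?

Satisfiable

Try m = 9, n = 7, k = 8, j = 3, h = 4.
Check constraint 1: n + j = 10; constraint 4: n + h = 11. The remaining constraints are straightforward to verify.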